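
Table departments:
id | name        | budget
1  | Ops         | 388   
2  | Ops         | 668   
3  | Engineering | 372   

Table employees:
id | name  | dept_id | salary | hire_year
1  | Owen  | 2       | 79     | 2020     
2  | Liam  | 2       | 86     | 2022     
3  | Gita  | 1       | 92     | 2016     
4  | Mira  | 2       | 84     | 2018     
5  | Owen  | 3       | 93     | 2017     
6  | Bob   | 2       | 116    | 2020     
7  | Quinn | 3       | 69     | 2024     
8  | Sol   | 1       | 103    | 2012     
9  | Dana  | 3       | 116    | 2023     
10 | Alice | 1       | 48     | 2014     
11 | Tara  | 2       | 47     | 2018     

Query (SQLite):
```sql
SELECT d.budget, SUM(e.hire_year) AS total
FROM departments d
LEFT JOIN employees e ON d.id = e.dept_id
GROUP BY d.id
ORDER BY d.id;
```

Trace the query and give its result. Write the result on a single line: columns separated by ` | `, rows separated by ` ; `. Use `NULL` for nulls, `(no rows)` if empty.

LEFT JOIN keeps every departments row; unmatched ones get NULL for employees columns.
Group by departments.id and compute SUM(e.hire_year). SUM over an all-NULL group is NULL.
  1: ids {3, 8, 10} → SUM(e.hire_year)=6042
  2: ids {1, 2, 4, 6, 11} → SUM(e.hire_year)=10098
  3: ids {5, 7, 9} → SUM(e.hire_year)=6064

388 | 6042 ; 668 | 10098 ; 372 | 6064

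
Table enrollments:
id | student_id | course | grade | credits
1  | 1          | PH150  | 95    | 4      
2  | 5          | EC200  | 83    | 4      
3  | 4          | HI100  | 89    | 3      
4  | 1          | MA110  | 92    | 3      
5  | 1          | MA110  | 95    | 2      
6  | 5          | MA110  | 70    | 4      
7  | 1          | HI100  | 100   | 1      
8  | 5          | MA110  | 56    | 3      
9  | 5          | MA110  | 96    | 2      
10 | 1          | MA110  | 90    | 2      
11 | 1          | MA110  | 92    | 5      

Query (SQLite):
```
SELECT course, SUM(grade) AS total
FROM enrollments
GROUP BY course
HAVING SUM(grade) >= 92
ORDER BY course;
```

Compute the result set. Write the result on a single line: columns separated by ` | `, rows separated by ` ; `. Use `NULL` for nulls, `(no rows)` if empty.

Partition enrollments by course; compute SUM(grade) within each group.
HAVING: keep groups where SUM(grade) >= 92.
  EC200: ids {2} → SUM(grade)=83
  HI100: ids {3, 7} → SUM(grade)=189
  MA110: ids {4, 5, 6, 8, 9, 10, 11} → SUM(grade)=591
  PH150: ids {1} → SUM(grade)=95

HI100 | 189 ; MA110 | 591 ; PH150 | 95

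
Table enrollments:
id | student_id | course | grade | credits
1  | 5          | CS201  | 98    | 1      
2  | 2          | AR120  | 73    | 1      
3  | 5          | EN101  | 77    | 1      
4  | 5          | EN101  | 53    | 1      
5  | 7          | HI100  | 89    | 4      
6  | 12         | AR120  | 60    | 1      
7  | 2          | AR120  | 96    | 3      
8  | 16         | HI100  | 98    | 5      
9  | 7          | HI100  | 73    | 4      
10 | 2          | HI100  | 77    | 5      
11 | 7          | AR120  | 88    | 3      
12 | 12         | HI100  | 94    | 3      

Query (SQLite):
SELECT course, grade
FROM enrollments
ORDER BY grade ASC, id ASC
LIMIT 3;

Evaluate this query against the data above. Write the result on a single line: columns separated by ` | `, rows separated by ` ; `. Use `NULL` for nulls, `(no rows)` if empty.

EN101 | 53 ; AR120 | 60 ; AR120 | 73

Sort by grade asc, tiebreak id asc: (53, id=4), (60, id=6), (73, id=2), (73, id=9), (77, id=3), (77, id=10) …. Take first 3.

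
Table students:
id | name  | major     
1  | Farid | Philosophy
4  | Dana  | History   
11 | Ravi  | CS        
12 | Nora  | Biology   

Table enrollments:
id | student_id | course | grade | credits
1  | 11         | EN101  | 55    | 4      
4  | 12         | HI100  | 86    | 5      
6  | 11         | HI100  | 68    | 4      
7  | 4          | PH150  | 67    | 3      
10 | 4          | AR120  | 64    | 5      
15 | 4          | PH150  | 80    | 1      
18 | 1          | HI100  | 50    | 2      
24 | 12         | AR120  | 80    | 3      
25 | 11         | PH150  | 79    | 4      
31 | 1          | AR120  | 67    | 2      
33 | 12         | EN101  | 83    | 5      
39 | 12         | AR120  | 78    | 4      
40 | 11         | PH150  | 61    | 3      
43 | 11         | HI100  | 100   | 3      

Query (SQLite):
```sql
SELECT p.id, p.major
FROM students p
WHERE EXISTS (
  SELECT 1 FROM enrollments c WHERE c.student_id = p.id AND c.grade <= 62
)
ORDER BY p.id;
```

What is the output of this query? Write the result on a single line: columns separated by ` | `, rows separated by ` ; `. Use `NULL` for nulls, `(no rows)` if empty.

1 | Philosophy ; 11 | CS

For each students row, check whether any enrollments with matching student_id has grade <= 62.
Keep rows where that is true.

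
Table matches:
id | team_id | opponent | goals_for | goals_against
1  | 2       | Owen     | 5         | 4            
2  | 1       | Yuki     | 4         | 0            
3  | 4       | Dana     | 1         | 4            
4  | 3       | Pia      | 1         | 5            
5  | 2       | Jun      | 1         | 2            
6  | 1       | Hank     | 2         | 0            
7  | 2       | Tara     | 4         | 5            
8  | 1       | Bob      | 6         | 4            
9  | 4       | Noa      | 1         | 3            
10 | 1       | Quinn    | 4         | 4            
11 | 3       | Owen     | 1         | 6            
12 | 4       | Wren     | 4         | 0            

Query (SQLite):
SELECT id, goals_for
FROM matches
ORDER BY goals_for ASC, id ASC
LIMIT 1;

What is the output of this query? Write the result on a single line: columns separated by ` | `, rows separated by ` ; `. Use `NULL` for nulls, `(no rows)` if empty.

3 | 1

Sort by goals_for asc, tiebreak id asc: (1, id=3), (1, id=4), (1, id=5), (1, id=9) …. Take first 1.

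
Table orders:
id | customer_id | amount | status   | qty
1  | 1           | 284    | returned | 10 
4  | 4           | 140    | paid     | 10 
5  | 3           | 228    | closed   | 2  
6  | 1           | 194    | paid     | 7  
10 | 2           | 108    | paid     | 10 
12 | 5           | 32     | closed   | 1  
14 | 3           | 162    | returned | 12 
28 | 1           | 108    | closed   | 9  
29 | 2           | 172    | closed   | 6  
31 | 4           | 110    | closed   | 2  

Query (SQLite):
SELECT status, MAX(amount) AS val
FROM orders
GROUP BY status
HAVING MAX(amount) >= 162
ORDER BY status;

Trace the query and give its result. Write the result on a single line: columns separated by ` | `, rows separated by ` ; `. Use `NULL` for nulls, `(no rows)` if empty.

Partition orders by status; compute MAX(amount) within each group.
HAVING: keep groups where MAX(amount) >= 162.
  closed: ids {5, 12, 28, 29, 31} → MAX(amount)=228
  paid: ids {4, 6, 10} → MAX(amount)=194
  returned: ids {1, 14} → MAX(amount)=284

closed | 228 ; paid | 194 ; returned | 284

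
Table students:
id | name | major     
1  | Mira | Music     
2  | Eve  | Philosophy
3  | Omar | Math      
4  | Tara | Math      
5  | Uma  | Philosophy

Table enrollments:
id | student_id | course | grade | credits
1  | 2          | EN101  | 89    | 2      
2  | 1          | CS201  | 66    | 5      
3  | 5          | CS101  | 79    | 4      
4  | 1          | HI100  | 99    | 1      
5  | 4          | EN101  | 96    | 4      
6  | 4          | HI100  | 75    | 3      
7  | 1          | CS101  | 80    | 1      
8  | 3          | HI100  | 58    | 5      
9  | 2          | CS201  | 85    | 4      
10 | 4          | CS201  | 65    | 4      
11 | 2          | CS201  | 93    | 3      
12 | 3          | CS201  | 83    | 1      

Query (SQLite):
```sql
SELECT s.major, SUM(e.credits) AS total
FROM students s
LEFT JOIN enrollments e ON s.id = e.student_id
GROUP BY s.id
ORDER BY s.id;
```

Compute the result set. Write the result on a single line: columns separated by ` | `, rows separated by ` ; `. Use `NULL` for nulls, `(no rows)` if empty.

Music | 7 ; Philosophy | 9 ; Math | 6 ; Math | 11 ; Philosophy | 4

LEFT JOIN keeps every students row; unmatched ones get NULL for enrollments columns.
Group by students.id and compute SUM(e.credits). SUM over an all-NULL group is NULL.
  1: ids {2, 4, 7} → SUM(e.credits)=7
  2: ids {1, 9, 11} → SUM(e.credits)=9
  3: ids {8, 12} → SUM(e.credits)=6
  4: ids {5, 6, 10} → SUM(e.credits)=11
  5: ids {3} → SUM(e.credits)=4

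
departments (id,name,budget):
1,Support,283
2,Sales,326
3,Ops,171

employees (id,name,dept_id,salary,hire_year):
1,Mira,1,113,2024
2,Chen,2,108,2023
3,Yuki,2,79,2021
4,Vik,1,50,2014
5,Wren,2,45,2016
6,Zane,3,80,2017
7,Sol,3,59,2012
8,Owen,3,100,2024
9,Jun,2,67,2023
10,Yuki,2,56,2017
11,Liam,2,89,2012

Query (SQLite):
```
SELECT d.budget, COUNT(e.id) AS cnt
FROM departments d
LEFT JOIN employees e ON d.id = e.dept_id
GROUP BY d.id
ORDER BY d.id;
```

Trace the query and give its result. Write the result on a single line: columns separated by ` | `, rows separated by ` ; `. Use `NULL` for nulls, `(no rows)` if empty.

283 | 2 ; 326 | 6 ; 171 | 3

LEFT JOIN keeps every departments row; unmatched ones get NULL for employees columns.
Group by departments.id and compute COUNT(e.id). COUNT(col) of an all-NULL group is 0.
  1: ids {1, 4} → COUNT(e.id)=2
  2: ids {2, 3, 5, 9, 10, 11} → COUNT(e.id)=6
  3: ids {6, 7, 8} → COUNT(e.id)=3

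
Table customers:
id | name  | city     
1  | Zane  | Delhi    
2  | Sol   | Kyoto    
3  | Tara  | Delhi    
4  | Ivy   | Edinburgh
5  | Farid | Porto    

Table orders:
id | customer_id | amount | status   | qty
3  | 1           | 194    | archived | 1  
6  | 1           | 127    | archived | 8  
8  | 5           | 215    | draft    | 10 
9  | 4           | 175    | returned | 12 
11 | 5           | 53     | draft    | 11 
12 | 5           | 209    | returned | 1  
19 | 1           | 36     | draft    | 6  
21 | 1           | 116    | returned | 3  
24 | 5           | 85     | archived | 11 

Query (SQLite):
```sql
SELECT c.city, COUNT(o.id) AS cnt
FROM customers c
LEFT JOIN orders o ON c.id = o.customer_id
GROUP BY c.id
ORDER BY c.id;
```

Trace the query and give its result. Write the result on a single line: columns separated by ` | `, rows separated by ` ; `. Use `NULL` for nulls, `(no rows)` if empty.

Delhi | 4 ; Kyoto | 0 ; Delhi | 0 ; Edinburgh | 1 ; Porto | 4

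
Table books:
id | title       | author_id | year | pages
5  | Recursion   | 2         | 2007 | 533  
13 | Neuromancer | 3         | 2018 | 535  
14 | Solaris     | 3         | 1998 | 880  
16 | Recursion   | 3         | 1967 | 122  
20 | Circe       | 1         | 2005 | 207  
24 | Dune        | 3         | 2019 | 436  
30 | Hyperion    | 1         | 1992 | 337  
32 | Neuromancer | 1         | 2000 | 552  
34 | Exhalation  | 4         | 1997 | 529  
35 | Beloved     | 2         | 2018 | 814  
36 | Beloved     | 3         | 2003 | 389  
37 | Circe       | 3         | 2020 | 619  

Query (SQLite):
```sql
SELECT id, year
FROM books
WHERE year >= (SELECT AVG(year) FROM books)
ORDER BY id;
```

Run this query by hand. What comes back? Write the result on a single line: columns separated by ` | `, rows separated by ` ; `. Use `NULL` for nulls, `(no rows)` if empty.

Scalar subquery: AVG(year) over all books rows = 2003.666667 (≈; comparison uses full precision).
Keep rows where year >= that value.

5 | 2007 ; 13 | 2018 ; 20 | 2005 ; 24 | 2019 ; 35 | 2018 ; 37 | 2020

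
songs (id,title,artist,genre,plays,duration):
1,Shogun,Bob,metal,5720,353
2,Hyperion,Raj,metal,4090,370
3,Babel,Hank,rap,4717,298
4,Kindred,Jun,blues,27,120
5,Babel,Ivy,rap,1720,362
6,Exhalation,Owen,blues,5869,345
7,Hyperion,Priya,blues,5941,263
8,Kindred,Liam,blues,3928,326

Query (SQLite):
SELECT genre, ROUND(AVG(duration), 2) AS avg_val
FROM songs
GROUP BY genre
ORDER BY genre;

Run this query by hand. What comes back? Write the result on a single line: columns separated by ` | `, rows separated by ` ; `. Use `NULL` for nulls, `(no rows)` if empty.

blues | 263.5 ; metal | 361.5 ; rap | 330

Partition songs by genre; compute ROUND(AVG(duration), 2) within each group.
  blues: ids {4, 6, 7, 8} → ROUND(AVG(duration), 2)=263.5
  metal: ids {1, 2} → ROUND(AVG(duration), 2)=361.5
  rap: ids {3, 5} → ROUND(AVG(duration), 2)=330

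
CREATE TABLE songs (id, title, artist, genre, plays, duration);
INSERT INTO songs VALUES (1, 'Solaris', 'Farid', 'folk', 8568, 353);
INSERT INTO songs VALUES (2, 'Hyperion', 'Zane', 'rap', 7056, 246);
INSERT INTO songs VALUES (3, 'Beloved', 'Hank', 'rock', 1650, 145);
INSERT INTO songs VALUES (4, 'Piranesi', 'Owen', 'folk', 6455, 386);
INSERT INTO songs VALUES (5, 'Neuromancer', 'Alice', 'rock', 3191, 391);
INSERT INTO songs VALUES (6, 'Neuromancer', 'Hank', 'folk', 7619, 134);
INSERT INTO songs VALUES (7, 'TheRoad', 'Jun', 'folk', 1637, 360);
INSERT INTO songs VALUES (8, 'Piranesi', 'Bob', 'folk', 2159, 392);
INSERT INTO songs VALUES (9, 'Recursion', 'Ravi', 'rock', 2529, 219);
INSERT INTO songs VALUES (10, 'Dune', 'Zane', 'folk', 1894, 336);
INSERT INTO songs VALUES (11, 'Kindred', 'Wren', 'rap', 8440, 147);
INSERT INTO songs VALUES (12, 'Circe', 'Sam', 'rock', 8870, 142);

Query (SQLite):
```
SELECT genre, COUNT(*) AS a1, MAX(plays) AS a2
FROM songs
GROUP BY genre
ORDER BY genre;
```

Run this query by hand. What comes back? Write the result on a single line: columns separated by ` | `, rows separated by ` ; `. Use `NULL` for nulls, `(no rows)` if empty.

folk | 6 | 8568 ; rap | 2 | 8440 ; rock | 4 | 8870

Group songs by genre.
Per group compute: COUNT(*), MAX(plays).
  folk: ids {1, 4, 6, 7, 8, 10} → COUNT(*)=6, MAX(plays)=8568
  rap: ids {2, 11} → COUNT(*)=2, MAX(plays)=8440
  rock: ids {3, 5, 9, 12} → COUNT(*)=4, MAX(plays)=8870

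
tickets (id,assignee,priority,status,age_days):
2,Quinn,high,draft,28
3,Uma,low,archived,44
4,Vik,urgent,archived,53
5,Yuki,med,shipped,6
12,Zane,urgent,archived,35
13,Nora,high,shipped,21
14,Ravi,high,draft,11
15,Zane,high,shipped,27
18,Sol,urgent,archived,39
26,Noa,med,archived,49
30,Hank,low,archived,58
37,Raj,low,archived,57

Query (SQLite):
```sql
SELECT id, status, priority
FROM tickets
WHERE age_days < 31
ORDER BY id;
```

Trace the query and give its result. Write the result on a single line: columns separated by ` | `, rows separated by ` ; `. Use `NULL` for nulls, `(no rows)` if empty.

age_days < 31: ids {2, 5, 13, 14, 15}

2 | draft | high ; 5 | shipped | med ; 13 | shipped | high ; 14 | draft | high ; 15 | shipped | high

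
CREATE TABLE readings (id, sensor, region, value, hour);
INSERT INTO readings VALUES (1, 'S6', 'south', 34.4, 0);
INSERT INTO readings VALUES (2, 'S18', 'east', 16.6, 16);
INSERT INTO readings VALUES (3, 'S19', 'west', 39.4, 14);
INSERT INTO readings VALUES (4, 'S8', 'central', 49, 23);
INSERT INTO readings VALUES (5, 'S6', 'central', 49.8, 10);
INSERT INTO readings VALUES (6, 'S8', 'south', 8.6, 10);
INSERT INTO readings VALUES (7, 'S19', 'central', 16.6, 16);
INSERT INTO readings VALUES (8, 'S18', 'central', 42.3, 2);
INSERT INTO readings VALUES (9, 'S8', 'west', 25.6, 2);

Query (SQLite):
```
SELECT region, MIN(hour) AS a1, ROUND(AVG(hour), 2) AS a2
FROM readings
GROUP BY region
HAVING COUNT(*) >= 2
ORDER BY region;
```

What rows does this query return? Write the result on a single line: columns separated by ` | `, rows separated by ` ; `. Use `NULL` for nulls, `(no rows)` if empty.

central | 2 | 12.75 ; south | 0 | 5 ; west | 2 | 8

Group readings by region.
Per group compute: MIN(hour), ROUND(AVG(hour), 2).
HAVING: drop groups with fewer than 2 rows.
  central: ids {4, 5, 7, 8} → MIN(hour)=2, ROUND(AVG(hour), 2)=12.75
  east: ids {2} → MIN(hour)=16, ROUND(AVG(hour), 2)=16
  south: ids {1, 6} → MIN(hour)=0, ROUND(AVG(hour), 2)=5
  west: ids {3, 9} → MIN(hour)=2, ROUND(AVG(hour), 2)=8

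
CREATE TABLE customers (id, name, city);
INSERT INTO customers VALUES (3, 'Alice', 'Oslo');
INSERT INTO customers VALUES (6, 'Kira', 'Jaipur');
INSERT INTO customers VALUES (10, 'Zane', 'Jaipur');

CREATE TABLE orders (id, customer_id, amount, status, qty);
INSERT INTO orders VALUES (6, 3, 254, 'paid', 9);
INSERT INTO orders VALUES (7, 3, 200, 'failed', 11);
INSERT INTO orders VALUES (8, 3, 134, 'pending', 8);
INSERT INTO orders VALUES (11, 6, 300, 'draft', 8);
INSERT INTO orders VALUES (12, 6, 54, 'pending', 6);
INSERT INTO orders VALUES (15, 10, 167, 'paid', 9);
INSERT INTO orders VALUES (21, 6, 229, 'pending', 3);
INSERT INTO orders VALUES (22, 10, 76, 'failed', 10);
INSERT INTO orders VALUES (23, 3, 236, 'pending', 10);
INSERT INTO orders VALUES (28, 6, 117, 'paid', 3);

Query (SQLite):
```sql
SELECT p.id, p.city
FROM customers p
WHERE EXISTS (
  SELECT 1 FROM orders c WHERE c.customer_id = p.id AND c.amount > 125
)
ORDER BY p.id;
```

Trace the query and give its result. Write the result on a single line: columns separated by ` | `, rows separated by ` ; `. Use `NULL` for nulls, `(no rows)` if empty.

3 | Oslo ; 6 | Jaipur ; 10 | Jaipur

For each customers row, check whether any orders with matching customer_id has amount > 125.
Keep rows where that is true.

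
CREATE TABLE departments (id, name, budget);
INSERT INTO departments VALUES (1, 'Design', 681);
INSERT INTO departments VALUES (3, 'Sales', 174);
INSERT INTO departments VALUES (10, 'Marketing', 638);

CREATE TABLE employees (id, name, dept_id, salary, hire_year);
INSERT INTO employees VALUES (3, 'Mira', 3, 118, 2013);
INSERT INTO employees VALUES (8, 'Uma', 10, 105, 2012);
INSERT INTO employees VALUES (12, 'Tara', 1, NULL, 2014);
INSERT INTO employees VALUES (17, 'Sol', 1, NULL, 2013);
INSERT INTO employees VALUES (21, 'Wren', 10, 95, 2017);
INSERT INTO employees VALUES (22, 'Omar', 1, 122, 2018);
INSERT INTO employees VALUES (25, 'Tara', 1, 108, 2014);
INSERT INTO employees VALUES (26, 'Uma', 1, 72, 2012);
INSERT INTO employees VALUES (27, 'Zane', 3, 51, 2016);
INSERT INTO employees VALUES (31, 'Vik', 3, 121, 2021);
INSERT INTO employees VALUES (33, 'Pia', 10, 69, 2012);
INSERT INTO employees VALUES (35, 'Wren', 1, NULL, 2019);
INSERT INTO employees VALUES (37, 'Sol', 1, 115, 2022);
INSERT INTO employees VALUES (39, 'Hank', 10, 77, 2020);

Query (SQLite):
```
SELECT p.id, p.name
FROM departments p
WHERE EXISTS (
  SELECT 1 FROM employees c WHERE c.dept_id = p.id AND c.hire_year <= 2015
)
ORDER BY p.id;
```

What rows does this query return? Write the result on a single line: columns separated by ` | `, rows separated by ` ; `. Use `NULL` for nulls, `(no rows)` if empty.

For each departments row, check whether any employees with matching dept_id has hire_year <= 2015.
Keep rows where that is true.

1 | Design ; 3 | Sales ; 10 | Marketing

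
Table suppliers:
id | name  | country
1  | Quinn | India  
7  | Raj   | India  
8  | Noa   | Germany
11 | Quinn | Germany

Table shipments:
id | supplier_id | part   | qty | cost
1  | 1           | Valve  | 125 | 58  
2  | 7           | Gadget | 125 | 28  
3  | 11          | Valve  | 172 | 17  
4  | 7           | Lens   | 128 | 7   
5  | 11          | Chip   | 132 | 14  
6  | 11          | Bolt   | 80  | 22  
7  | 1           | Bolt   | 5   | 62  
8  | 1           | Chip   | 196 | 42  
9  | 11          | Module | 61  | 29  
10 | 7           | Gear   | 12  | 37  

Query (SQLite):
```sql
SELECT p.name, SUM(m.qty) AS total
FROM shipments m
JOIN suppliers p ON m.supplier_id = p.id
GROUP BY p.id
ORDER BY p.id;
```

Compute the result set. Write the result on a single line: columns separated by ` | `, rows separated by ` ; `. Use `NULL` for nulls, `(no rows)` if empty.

Quinn | 326 ; Raj | 265 ; Quinn | 445

Join each shipments row to its suppliers via supplier_id.
Group joined rows by suppliers.id; compute SUM(m.qty) per group.
  1: ids {1, 7, 8} → SUM(m.qty)=326
  7: ids {2, 4, 10} → SUM(m.qty)=265
  11: ids {3, 5, 6, 9} → SUM(m.qty)=445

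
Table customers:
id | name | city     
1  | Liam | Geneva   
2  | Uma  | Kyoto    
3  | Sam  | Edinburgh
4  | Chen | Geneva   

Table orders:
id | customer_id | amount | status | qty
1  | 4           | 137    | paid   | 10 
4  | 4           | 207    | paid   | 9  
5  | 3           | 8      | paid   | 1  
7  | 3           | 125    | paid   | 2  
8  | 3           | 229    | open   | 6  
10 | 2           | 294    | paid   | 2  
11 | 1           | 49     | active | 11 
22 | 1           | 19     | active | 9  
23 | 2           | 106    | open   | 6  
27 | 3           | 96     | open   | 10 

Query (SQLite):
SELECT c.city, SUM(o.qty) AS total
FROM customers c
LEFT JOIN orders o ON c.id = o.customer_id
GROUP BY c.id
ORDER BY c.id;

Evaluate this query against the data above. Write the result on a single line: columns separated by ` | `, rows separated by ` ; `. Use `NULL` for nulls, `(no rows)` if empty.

Geneva | 20 ; Kyoto | 8 ; Edinburgh | 19 ; Geneva | 19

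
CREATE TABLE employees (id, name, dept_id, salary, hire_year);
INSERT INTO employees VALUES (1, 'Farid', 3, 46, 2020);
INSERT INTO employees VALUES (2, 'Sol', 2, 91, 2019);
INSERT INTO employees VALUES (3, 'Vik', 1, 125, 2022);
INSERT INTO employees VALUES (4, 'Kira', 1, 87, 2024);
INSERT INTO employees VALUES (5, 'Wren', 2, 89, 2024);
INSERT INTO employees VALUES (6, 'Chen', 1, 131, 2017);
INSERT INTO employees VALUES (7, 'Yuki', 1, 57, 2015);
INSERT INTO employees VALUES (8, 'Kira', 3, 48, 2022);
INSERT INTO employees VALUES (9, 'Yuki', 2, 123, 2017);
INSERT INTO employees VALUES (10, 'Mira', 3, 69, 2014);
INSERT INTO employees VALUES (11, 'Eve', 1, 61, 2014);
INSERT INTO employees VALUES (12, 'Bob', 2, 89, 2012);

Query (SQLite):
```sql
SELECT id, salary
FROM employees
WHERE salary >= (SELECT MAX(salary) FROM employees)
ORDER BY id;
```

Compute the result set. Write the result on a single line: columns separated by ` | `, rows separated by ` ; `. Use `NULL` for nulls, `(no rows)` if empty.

Scalar subquery: MAX(salary) over all employees rows = 131.
Keep rows where salary >= that value.

6 | 131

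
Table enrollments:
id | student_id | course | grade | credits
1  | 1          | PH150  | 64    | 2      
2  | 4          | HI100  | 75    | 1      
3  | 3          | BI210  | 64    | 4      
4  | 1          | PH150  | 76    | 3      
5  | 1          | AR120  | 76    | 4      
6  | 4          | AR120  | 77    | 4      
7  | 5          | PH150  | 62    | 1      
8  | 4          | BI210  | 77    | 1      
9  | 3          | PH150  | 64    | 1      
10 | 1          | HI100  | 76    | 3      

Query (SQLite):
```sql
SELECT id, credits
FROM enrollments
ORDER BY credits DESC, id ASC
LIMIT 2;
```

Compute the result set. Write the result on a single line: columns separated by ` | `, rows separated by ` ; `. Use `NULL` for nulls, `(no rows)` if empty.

3 | 4 ; 5 | 4

Sort by credits desc, tiebreak id asc: (4, id=3), (4, id=5), (4, id=6), (3, id=4), (3, id=10) …. Take first 2.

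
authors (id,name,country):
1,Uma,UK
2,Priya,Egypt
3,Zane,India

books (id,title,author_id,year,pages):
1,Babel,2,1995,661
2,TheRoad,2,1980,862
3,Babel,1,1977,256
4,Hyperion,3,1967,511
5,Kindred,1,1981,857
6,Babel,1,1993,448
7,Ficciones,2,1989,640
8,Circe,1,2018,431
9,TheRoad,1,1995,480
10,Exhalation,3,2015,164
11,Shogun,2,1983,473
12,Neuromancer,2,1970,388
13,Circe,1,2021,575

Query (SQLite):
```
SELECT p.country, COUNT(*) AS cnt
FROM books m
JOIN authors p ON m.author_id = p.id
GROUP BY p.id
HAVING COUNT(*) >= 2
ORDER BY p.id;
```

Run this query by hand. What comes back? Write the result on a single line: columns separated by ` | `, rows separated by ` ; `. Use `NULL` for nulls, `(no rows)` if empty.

Join each books row to its authors via author_id.
Group joined rows by authors.id; compute COUNT(*) per group.
HAVING: keep groups with count ≥ 2.
  1: ids {3, 5, 6, 8, 9, 13} → COUNT(*)=6
  2: ids {1, 2, 7, 11, 12} → COUNT(*)=5
  3: ids {4, 10} → COUNT(*)=2

UK | 6 ; Egypt | 5 ; India | 2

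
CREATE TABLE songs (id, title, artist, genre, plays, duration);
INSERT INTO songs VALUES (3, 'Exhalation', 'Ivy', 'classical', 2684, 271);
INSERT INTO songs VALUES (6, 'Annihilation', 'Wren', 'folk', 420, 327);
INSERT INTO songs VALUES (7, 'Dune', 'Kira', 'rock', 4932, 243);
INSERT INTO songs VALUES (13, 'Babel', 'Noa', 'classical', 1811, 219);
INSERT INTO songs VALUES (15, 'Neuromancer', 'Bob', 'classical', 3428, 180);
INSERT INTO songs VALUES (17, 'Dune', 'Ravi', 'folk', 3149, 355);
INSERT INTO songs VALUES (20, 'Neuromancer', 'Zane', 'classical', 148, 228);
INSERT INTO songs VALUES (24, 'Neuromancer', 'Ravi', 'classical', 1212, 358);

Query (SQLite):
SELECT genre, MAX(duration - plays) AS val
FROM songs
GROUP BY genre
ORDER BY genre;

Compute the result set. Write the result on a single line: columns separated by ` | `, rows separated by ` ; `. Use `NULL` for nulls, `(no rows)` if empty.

classical | 80 ; folk | -93 ; rock | -4689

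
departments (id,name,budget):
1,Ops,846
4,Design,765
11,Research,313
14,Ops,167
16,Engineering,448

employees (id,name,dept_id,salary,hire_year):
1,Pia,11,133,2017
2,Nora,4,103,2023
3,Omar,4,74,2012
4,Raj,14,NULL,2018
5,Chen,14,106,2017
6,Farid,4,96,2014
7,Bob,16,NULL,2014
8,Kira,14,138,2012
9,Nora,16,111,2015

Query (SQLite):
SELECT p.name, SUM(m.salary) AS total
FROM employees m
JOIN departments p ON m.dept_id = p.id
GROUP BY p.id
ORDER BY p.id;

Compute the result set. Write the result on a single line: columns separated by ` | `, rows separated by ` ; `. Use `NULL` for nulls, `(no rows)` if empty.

Join each employees row to its departments via dept_id.
Group joined rows by departments.id; compute SUM(m.salary) per group.
  4: ids {2, 3, 6} → SUM(m.salary)=273
  11: ids {1} → SUM(m.salary)=133
  14: ids {4, 5, 8} → SUM(m.salary)=244
  16: ids {7, 9} → SUM(m.salary)=111

Design | 273 ; Research | 133 ; Ops | 244 ; Engineering | 111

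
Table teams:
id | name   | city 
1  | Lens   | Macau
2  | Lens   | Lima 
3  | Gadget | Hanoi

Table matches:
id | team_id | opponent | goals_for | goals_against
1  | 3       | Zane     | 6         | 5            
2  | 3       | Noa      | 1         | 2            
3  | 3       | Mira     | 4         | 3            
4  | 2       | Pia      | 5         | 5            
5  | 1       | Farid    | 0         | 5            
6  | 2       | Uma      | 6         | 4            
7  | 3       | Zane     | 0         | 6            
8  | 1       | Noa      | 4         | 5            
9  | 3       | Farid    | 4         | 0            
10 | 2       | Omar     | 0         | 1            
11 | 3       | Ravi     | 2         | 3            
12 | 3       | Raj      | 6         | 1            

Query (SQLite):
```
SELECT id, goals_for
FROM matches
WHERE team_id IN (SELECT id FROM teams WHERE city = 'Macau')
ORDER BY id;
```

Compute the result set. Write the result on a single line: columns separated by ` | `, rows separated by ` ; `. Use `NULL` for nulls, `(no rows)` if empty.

Inner query: teams.id where city = 'Macau'.
Outer: keep matches rows whose team_id is in that set.
Inner query → {1}

5 | 0 ; 8 | 4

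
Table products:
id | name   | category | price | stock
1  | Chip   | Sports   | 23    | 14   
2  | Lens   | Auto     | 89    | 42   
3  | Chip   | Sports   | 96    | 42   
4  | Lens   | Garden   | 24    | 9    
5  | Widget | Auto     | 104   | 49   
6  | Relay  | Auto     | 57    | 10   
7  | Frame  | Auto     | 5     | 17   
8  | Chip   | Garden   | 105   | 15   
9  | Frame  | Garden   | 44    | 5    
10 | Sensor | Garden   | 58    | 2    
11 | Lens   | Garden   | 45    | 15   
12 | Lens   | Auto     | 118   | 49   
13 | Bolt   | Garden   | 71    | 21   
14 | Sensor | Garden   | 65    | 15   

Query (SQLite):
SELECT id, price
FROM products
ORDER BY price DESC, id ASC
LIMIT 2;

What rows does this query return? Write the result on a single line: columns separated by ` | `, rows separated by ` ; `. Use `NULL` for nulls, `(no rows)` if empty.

12 | 118 ; 8 | 105

Sort by price desc, tiebreak id asc: (118, id=12), (105, id=8), (104, id=5), (96, id=3), (89, id=2) …. Take first 2.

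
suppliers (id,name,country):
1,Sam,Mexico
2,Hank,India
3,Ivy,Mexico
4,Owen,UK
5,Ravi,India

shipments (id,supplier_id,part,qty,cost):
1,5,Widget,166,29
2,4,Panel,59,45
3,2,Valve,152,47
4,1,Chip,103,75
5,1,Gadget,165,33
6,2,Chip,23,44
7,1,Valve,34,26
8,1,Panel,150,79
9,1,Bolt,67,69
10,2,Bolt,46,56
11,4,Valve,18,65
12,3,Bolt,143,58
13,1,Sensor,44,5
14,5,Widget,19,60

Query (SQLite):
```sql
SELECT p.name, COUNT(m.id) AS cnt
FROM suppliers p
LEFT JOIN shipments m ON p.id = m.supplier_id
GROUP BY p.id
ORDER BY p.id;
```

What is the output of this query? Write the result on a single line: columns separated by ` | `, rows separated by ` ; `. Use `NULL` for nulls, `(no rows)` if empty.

LEFT JOIN keeps every suppliers row; unmatched ones get NULL for shipments columns.
Group by suppliers.id and compute COUNT(m.id). COUNT(col) of an all-NULL group is 0.
  1: ids {4, 5, 7, 8, 9, 13} → COUNT(m.id)=6
  2: ids {3, 6, 10} → COUNT(m.id)=3
  3: ids {12} → COUNT(m.id)=1
  4: ids {2, 11} → COUNT(m.id)=2
  5: ids {1, 14} → COUNT(m.id)=2

Sam | 6 ; Hank | 3 ; Ivy | 1 ; Owen | 2 ; Ravi | 2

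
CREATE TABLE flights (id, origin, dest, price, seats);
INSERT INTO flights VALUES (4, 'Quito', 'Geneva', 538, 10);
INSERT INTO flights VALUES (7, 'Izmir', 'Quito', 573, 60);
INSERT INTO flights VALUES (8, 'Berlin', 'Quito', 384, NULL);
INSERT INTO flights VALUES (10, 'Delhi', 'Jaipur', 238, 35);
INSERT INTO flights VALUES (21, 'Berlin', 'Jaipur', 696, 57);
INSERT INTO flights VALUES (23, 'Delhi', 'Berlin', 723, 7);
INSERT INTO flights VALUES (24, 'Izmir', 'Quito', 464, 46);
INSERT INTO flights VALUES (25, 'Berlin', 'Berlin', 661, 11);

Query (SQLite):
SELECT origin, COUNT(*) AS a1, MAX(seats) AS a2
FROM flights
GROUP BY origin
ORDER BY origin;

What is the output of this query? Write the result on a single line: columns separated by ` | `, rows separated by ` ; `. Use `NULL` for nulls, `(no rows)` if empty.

Berlin | 3 | 57 ; Delhi | 2 | 35 ; Izmir | 2 | 60 ; Quito | 1 | 10

Group flights by origin.
Per group compute: COUNT(*), MAX(seats).
  Berlin: ids {8, 21, 25} → COUNT(*)=3, MAX(seats)=57
  Delhi: ids {10, 23} → COUNT(*)=2, MAX(seats)=35
  Izmir: ids {7, 24} → COUNT(*)=2, MAX(seats)=60
  Quito: ids {4} → COUNT(*)=1, MAX(seats)=10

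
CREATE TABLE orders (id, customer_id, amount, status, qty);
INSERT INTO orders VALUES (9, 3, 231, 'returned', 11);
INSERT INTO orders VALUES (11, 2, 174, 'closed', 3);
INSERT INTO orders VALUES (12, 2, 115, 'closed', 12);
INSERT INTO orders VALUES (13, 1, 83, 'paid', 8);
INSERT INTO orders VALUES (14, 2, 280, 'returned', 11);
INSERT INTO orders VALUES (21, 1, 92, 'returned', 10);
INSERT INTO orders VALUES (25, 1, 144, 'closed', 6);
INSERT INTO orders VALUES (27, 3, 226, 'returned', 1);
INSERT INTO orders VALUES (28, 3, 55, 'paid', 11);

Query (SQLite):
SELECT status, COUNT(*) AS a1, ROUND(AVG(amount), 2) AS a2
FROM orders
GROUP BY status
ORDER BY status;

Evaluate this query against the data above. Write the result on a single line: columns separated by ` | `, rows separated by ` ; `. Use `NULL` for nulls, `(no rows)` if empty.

closed | 3 | 144.33 ; paid | 2 | 69 ; returned | 4 | 207.25

Group orders by status.
Per group compute: COUNT(*), ROUND(AVG(amount), 2).
  closed: ids {11, 12, 25} → COUNT(*)=3, ROUND(AVG(amount), 2)=144.33
  paid: ids {13, 28} → COUNT(*)=2, ROUND(AVG(amount), 2)=69
  returned: ids {9, 14, 21, 27} → COUNT(*)=4, ROUND(AVG(amount), 2)=207.25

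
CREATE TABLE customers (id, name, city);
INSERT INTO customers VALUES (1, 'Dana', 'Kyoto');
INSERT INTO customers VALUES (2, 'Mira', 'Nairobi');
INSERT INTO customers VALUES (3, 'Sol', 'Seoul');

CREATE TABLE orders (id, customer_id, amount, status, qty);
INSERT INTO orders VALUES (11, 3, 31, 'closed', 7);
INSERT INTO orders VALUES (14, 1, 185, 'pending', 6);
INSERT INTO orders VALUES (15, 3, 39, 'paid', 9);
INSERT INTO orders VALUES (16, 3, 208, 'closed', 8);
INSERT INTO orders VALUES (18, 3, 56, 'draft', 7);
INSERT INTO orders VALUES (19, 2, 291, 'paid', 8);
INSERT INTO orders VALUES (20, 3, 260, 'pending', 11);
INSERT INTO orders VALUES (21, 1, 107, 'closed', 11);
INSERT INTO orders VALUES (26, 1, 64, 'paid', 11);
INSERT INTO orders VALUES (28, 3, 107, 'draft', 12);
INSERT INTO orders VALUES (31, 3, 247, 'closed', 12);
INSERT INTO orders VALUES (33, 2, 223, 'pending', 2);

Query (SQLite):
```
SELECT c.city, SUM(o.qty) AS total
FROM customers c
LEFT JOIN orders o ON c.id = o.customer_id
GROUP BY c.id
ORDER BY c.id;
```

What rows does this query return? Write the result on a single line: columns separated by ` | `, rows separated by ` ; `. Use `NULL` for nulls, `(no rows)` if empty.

LEFT JOIN keeps every customers row; unmatched ones get NULL for orders columns.
Group by customers.id and compute SUM(o.qty). SUM over an all-NULL group is NULL.
  1: ids {14, 21, 26} → SUM(o.qty)=28
  2: ids {19, 33} → SUM(o.qty)=10
  3: ids {11, 15, 16, 18, 20, 28, 31} → SUM(o.qty)=66

Kyoto | 28 ; Nairobi | 10 ; Seoul | 66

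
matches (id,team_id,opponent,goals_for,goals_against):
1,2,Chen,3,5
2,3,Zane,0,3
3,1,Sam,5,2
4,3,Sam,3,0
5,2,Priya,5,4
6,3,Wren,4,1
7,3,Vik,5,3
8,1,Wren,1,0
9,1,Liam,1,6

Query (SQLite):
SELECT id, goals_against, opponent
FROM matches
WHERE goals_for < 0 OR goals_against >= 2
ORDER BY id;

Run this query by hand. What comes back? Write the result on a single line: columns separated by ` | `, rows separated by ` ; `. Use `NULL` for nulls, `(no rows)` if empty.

1 | 5 | Chen ; 2 | 3 | Zane ; 3 | 2 | Sam ; 5 | 4 | Priya ; 7 | 3 | Vik ; 9 | 6 | Liam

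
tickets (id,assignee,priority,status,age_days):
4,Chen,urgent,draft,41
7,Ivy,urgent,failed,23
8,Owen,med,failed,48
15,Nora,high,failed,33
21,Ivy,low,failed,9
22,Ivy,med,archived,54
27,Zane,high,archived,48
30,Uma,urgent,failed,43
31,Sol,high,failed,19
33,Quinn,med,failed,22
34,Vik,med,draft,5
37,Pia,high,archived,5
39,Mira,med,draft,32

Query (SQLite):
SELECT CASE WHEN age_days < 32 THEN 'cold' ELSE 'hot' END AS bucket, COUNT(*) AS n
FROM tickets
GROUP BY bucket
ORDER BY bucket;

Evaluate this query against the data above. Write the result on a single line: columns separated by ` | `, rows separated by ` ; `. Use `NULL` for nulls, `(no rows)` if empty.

cold | 6 ; hot | 7

Bucket rows by age_days < 32 → 'cold' else 'hot'; count each bucket.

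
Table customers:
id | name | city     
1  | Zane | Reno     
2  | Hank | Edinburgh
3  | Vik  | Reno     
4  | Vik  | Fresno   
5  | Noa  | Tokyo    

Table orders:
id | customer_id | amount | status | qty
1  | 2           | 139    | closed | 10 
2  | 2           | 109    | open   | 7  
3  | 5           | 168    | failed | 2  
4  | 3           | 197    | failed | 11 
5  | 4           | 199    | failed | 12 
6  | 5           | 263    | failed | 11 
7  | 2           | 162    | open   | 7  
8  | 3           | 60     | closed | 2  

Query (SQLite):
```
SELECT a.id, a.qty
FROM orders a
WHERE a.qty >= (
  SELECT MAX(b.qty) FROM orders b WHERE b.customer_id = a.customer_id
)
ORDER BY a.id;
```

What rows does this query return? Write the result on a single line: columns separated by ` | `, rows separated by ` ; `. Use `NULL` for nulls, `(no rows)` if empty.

1 | 10 ; 4 | 11 ; 5 | 12 ; 6 | 11

For each orders row a, compute MAX(qty) over rows sharing a.customer_id.
Keep row a if a.qty >= that per-group MAX.
  customer_id=2: MAX(qty) = 10
  customer_id=3: MAX(qty) = 11
  customer_id=4: MAX(qty) = 12
  customer_id=5: MAX(qty) = 11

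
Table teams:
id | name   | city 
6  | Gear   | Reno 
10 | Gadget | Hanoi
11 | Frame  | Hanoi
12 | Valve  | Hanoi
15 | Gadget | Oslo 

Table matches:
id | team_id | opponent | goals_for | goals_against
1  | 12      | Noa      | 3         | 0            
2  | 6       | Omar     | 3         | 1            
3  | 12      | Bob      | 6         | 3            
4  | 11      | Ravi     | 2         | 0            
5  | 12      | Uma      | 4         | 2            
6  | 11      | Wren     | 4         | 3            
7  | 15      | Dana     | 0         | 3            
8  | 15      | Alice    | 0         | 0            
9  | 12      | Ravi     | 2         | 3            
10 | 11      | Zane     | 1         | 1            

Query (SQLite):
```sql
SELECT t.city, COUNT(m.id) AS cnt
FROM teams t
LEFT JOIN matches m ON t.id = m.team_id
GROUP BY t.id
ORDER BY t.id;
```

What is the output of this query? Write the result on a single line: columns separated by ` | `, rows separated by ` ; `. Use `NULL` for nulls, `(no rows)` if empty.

LEFT JOIN keeps every teams row; unmatched ones get NULL for matches columns.
Group by teams.id and compute COUNT(m.id). COUNT(col) of an all-NULL group is 0.
  6: ids {2} → COUNT(m.id)=1
  10: ids {—} → COUNT(m.id)=0
  11: ids {4, 6, 10} → COUNT(m.id)=3
  12: ids {1, 3, 5, 9} → COUNT(m.id)=4
  15: ids {7, 8} → COUNT(m.id)=2

Reno | 1 ; Hanoi | 0 ; Hanoi | 3 ; Hanoi | 4 ; Oslo | 2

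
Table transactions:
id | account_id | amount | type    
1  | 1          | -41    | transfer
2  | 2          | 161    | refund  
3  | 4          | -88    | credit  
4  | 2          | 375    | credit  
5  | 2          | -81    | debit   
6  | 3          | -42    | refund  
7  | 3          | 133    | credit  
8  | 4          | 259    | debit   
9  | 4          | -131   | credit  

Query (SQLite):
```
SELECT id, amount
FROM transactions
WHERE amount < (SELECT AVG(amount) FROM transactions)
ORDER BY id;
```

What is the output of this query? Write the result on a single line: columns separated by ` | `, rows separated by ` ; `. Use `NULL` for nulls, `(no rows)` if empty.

1 | -41 ; 3 | -88 ; 5 | -81 ; 6 | -42 ; 9 | -131

Scalar subquery: AVG(amount) over all transactions rows = 60.555556 (≈; comparison uses full precision).
Keep rows where amount < that value.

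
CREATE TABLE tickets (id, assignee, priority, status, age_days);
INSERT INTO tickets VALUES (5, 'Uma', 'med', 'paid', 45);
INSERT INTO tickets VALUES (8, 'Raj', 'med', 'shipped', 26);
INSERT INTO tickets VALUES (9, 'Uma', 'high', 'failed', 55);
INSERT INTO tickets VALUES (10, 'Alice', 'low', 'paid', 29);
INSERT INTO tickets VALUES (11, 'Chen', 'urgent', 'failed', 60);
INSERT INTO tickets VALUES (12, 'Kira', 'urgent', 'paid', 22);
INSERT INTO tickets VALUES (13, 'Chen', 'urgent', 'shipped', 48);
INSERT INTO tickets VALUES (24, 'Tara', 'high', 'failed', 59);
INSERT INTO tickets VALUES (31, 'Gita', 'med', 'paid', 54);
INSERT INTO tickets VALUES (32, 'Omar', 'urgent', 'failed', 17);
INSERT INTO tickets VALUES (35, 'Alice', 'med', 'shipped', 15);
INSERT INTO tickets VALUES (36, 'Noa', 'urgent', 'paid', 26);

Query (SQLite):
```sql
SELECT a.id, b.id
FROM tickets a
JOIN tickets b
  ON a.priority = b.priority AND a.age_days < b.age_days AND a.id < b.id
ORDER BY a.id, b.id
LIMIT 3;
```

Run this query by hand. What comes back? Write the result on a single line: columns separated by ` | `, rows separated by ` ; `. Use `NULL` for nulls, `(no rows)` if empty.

5 | 31 ; 8 | 31 ; 9 | 24

Pairs (a,b) with same priority, a.age_days < b.age_days, a.id < b.id.
priority groups: high:{9,24} low:{10} med:{5,8,31,35} urgent:{11,12,13,32,36}
Ordered by (a.id, b.id); first 3.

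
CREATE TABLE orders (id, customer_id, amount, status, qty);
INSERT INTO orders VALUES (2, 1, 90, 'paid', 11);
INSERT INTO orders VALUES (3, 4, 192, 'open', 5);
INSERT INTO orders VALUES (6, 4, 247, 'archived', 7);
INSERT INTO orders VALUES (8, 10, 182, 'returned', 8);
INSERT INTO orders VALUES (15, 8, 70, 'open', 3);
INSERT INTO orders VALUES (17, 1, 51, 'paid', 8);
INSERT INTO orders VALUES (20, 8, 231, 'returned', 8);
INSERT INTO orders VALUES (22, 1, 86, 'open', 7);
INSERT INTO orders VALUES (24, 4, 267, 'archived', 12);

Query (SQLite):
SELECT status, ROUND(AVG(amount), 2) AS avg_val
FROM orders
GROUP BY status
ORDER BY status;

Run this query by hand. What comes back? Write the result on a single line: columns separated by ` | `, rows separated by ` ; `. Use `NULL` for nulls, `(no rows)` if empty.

archived | 257 ; open | 116 ; paid | 70.5 ; returned | 206.5

Partition orders by status; compute ROUND(AVG(amount), 2) within each group.
  archived: ids {6, 24} → ROUND(AVG(amount), 2)=257
  open: ids {3, 15, 22} → ROUND(AVG(amount), 2)=116
  paid: ids {2, 17} → ROUND(AVG(amount), 2)=70.5
  returned: ids {8, 20} → ROUND(AVG(amount), 2)=206.5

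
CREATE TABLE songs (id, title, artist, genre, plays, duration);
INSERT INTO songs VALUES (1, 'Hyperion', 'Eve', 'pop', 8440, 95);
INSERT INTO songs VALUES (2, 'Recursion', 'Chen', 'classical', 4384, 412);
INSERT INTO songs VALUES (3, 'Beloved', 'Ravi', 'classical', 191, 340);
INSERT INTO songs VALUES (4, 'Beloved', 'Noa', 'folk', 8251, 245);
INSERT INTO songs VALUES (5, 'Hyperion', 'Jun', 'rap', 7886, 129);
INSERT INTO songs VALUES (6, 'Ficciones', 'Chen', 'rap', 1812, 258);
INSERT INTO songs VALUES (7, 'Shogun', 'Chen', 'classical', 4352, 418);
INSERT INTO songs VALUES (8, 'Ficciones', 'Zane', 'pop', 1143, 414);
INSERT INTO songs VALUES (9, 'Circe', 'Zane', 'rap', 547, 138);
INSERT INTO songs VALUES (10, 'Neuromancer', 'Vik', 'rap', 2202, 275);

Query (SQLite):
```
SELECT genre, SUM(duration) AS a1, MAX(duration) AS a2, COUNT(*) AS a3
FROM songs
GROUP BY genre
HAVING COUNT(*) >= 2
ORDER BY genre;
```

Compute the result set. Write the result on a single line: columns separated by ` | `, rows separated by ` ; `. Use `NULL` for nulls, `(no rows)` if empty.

Group songs by genre.
Per group compute: SUM(duration), MAX(duration), COUNT(*).
HAVING: drop groups with fewer than 2 rows.
  classical: ids {2, 3, 7} → SUM(duration)=1170, MAX(duration)=418, COUNT(*)=3
  folk: ids {4} → SUM(duration)=245, MAX(duration)=245, COUNT(*)=1
  pop: ids {1, 8} → SUM(duration)=509, MAX(duration)=414, COUNT(*)=2
  rap: ids {5, 6, 9, 10} → SUM(duration)=800, MAX(duration)=275, COUNT(*)=4

classical | 1170 | 418 | 3 ; pop | 509 | 414 | 2 ; rap | 800 | 275 | 4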